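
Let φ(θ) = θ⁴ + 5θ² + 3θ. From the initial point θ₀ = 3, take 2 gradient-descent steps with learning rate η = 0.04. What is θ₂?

φ′(θ) = 4θ³ + 10θ + 3
Step 1: φ′(3) = 141; θ₁ = 3 − 0.04·141 = -2.64
Step 2: φ′(-2.64) = -96.998976; θ₂ = -2.64 − 0.04·(-96.998976) = 1.23995904

1.23995904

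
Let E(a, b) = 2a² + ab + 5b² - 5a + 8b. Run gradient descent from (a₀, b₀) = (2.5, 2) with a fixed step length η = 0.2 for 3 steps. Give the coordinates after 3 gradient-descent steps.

∇E = (4a + b - 5, a + 10b + 8)
(a₁, b₁) = (2.5, 2) − 0.2·(7, 30.5) = (1.1, -4.1)
(a₂, b₂) = (1.1, -4.1) − 0.2·(-4.7, -31.9) = (2.04, 2.28)
(a₃, b₃) = (2.04, 2.28) − 0.2·(5.44, 32.84) = (0.952, -4.288)

(0.952, -4.288)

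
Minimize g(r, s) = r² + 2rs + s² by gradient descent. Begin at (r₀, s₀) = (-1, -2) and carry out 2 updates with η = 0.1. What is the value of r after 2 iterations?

∇g = (2r + 2s, 2r + 2s)
(r₁, s₁) = (-1, -2) − 0.1·(-6, -6) = (-0.4, -1.4)
(r₂, s₂) = (-0.4, -1.4) − 0.1·(-3.6, -3.6) = (-0.04, -1.04)
r = -0.04

-0.04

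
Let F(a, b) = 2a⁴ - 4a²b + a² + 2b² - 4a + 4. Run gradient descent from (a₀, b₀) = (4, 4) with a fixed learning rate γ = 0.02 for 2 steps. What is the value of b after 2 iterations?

5.694208

∇F = (8a³ - 8ab + 2a - 4, -4a² + 4b)
Step 1: at (4, 4), ∇F = (388, -48) → (4, 4) − 0.02·(388, -48) = (-3.76, 4.96)
Step 2: at (-3.76, 4.96), ∇F = (-287.582208, -36.7104) → (-3.76, 4.96) − 0.02·(-287.582208, -36.7104) = (1.99164416, 5.694208)
b = 5.694208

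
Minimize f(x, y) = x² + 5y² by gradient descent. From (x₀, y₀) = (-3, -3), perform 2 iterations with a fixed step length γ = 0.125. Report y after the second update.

∇f = (2x, 10y)
Step 1: at (-3, -3), ∇f = (-6, -30) → (-3, -3) − 0.125·(-6, -30) = (-2.25, 0.75)
Step 2: at (-2.25, 0.75), ∇f = (-4.5, 7.5) → (-2.25, 0.75) − 0.125·(-4.5, 7.5) = (-1.6875, -0.1875)
y = -0.1875

-0.1875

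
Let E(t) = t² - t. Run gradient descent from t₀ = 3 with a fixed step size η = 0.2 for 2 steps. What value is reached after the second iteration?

E′(t) = 2t - 1
Step 1: E′(3) = 5; t₁ = 3 − 0.2·5 = 2
Step 2: E′(2) = 3; t₂ = 2 − 0.2·3 = 1.4

1.4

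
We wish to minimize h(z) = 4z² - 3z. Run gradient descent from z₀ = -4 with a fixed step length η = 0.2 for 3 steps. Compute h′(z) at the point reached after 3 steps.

7.56

h′(z) = 8z - 3
z₁ = -4 − 0.2·(-35) = 3
z₂ = 3 − 0.2·21 = -1.2
z₃ = -1.2 − 0.2·(-12.6) = 1.32
h′(z) at (1.32) = 7.56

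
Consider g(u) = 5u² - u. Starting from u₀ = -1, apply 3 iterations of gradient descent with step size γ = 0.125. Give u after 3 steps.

0.1171875

g′(u) = 10u - 1
u₁ = -1 − 0.125·(-11) = 0.375
u₂ = 0.375 − 0.125·2.75 = 0.03125
u₃ = 0.03125 − 0.125·(-0.6875) = 0.1171875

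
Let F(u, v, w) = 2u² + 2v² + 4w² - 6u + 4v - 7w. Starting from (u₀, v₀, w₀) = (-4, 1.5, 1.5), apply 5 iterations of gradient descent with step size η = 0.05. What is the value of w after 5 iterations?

∇F = (4u - 6, 4v + 4, 8w - 7)
(u₁, v₁, w₁) = (-4, 1.5, 1.5) − 0.05·(-22, 10, 5) = (-2.9, 1, 1.25)
(u₂, v₂, w₂) = (-2.9, 1, 1.25) − 0.05·(-17.6, 8, 3) = (-2.02, 0.6, 1.1)
(u₃, v₃, w₃) = (-2.02, 0.6, 1.1) − 0.05·(-14.08, 6.4, 1.8) = (-1.316, 0.28, 1.01)
(u₄, v₄, w₄) = (-1.316, 0.28, 1.01) − 0.05·(-11.264, 5.12, 1.08) = (-0.7528, 0.024, 0.956)
(u₅, v₅, w₅) = (-0.7528, 0.024, 0.956) − 0.05·(-9.0112, 4.096, 0.648) = (-0.30224, -0.1808, 0.9236)
w = 0.9236

0.9236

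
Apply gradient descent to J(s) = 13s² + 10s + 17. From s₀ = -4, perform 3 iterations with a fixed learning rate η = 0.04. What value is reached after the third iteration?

-0.384384

J′(s) = 26s + 10
s₁ = -4 − 0.04·(-94) = -0.24
s₂ = -0.24 − 0.04·3.76 = -0.3904
s₃ = -0.3904 − 0.04·(-0.1504) = -0.384384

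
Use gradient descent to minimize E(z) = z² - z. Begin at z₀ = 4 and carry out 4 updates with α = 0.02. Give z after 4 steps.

E′(z) = 2z - 1
z₁ = 4 − 0.02·7 = 3.86
z₂ = 3.86 − 0.02·6.72 = 3.7256
z₃ = 3.7256 − 0.02·6.4512 = 3.596576
z₄ = 3.596576 − 0.02·6.193152 = 3.47271296

3.47271296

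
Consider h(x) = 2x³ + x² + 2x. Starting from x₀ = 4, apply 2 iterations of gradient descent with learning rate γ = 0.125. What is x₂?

h′(x) = 6x² + 2x + 2
Step 1: h′(4) = 106; x₁ = 4 − 0.125·106 = -9.25
Step 2: h′(-9.25) = 496.875; x₂ = -9.25 − 0.125·496.875 = -71.359375

-71.359375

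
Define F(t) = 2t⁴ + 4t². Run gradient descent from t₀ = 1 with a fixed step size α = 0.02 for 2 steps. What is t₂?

0.52089088

F′(t) = 8t³ + 8t
t₁ = 1 − 0.02·16 = 0.68
t₂ = 0.68 − 0.02·7.955456 = 0.52089088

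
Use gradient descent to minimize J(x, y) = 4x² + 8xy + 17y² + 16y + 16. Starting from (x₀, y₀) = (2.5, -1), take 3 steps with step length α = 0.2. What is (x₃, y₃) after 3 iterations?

∇J = (8x + 8y, 8x + 34y + 16)
(x₁, y₁) = (2.5, -1) − 0.2·(12, 2) = (0.1, -1.4)
(x₂, y₂) = (0.1, -1.4) − 0.2·(-10.4, -30.8) = (2.18, 4.76)
(x₃, y₃) = (2.18, 4.76) − 0.2·(55.52, 195.28) = (-8.924, -34.296)

(-8.924, -34.296)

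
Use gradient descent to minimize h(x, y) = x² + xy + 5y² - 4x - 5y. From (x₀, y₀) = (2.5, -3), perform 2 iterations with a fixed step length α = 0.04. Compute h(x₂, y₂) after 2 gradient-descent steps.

∇h = (2x + y - 4, x + 10y - 5)
Step 1: at (2.5, -3), ∇h = (-2, -32.5) → (2.5, -3) − 0.04·(-2, -32.5) = (2.58, -1.7)
Step 2: at (2.58, -1.7), ∇h = (-0.54, -19.42) → (2.58, -1.7) − 0.04·(-0.54, -19.42) = (2.6016, -0.9232)
h(2.6016, -0.9232) = 2.83761664

2.83761664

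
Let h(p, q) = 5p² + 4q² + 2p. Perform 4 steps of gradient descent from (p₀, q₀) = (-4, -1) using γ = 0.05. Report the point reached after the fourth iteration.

(-0.4375, -0.1296)

∇h = (10p + 2, 8q)
(p₁, q₁) = (-4, -1) − 0.05·(-38, -8) = (-2.1, -0.6)
(p₂, q₂) = (-2.1, -0.6) − 0.05·(-19, -4.8) = (-1.15, -0.36)
(p₃, q₃) = (-1.15, -0.36) − 0.05·(-9.5, -2.88) = (-0.675, -0.216)
(p₄, q₄) = (-0.675, -0.216) − 0.05·(-4.75, -1.728) = (-0.4375, -0.1296)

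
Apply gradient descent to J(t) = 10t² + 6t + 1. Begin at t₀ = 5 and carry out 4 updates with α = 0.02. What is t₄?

J′(t) = 20t + 6
Step 1: J′(5) = 106; t₁ = 5 − 0.02·106 = 2.88
Step 2: J′(2.88) = 63.6; t₂ = 2.88 − 0.02·63.6 = 1.608
Step 3: J′(1.608) = 38.16; t₃ = 1.608 − 0.02·38.16 = 0.8448
Step 4: J′(0.8448) = 22.896; t₄ = 0.8448 − 0.02·22.896 = 0.38688

0.38688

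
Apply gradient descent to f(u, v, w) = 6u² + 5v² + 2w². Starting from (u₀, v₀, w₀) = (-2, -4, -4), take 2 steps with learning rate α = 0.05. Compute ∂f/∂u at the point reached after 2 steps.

∇f = (12u, 10v, 4w)
(u₁, v₁, w₁) = (-2, -4, -4) − 0.05·(-24, -40, -16) = (-0.8, -2, -3.2)
(u₂, v₂, w₂) = (-0.8, -2, -3.2) − 0.05·(-9.6, -20, -12.8) = (-0.32, -1, -2.56)
∂f/∂u at (-0.32, -1, -2.56) = -3.84

-3.84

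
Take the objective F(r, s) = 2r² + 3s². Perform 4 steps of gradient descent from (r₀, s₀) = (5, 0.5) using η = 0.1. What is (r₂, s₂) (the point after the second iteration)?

∇F = (4r, 6s)
Step 1: at (5, 0.5), ∇F = (20, 3) → (5, 0.5) − 0.1·(20, 3) = (3, 0.2)
Step 2: at (3, 0.2), ∇F = (12, 1.2) → (3, 0.2) − 0.1·(12, 1.2) = (1.8, 0.08)

(1.8, 0.08)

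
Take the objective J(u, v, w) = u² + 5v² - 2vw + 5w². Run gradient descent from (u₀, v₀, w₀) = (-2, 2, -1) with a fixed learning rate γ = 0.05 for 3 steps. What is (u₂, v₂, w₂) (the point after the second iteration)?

∇J = (2u, 10v - 2w, -2v + 10w)
Step 1: at (-2, 2, -1), ∇J = (-4, 22, -14) → (-2, 2, -1) − 0.05·(-4, 22, -14) = (-1.8, 0.9, -0.3)
Step 2: at (-1.8, 0.9, -0.3), ∇J = (-3.6, 9.6, -4.8) → (-1.8, 0.9, -0.3) − 0.05·(-3.6, 9.6, -4.8) = (-1.62, 0.42, -0.06)

(-1.62, 0.42, -0.06)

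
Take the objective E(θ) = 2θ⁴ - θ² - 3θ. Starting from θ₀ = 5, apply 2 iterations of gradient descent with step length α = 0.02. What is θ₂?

E′(θ) = 8θ³ - 2θ - 3
Step 1: E′(5) = 987; θ₁ = 5 − 0.02·987 = -14.74
Step 2: E′(-14.74) = -25593.715392; θ₂ = -14.74 − 0.02·(-25593.715392) = 497.13430784

497.13430784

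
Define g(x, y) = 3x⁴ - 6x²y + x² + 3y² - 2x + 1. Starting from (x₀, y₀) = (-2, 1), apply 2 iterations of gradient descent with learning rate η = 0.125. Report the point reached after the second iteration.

∇g = (12x³ - 12xy + 2x - 2, -6x² + 6y)
Step 1: at (-2, 1), ∇g = (-78, -18) → (-2, 1) − 0.125·(-78, -18) = (7.75, 3.25)
Step 2: at (7.75, 3.25), ∇g = (5297.0625, -340.875) → (7.75, 3.25) − 0.125·(5297.0625, -340.875) = (-654.3828125, 45.859375)

(-654.3828125, 45.859375)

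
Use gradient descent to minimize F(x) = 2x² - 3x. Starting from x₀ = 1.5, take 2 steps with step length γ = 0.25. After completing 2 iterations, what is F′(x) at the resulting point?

0

F′(x) = 4x - 3
Step 1: F′(1.5) = 3; x₁ = 1.5 − 0.25·3 = 0.75
Step 2: F′(0.75) = 0; x₂ = 0.75 − 0.25·0 = 0.75
F′(x) at (0.75) = 0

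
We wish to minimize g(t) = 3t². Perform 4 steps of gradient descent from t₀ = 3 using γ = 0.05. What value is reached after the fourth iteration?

g′(t) = 6t
Step 1: g′(3) = 18; t₁ = 3 − 0.05·18 = 2.1
Step 2: g′(2.1) = 12.6; t₂ = 2.1 − 0.05·12.6 = 1.47
Step 3: g′(1.47) = 8.82; t₃ = 1.47 − 0.05·8.82 = 1.029
Step 4: g′(1.029) = 6.174; t₄ = 1.029 − 0.05·6.174 = 0.7203

0.7203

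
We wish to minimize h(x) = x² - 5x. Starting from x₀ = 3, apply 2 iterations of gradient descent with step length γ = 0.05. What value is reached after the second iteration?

2.905

h′(x) = 2x - 5
Step 1: h′(3) = 1; x₁ = 3 − 0.05·1 = 2.95
Step 2: h′(2.95) = 0.9; x₂ = 2.95 − 0.05·0.9 = 2.905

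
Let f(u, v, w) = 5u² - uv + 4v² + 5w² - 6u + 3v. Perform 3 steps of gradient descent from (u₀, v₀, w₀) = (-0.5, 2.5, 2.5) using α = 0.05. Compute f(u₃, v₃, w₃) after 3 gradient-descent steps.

-0.3762118671875

∇f = (10u - v - 6, -u + 8v + 3, 10w)
Step 1: at (-0.5, 2.5, 2.5), ∇f = (-13.5, 23.5, 25) → (-0.5, 2.5, 2.5) − 0.05·(-13.5, 23.5, 25) = (0.175, 1.325, 1.25)
Step 2: at (0.175, 1.325, 1.25), ∇f = (-5.575, 13.425, 12.5) → (0.175, 1.325, 1.25) − 0.05·(-5.575, 13.425, 12.5) = (0.45375, 0.65375, 0.625)
Step 3: at (0.45375, 0.65375, 0.625), ∇f = (-2.11625, 7.77625, 6.25) → (0.45375, 0.65375, 0.625) − 0.05·(-2.11625, 7.77625, 6.25) = (0.5595625, 0.2649375, 0.3125)
f(0.5595625, 0.2649375, 0.3125) = -0.3762118671875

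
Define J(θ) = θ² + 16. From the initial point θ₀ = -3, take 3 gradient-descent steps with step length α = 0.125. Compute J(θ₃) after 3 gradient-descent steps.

J′(θ) = 2θ
Step 1: J′(-3) = -6; θ₁ = -3 − 0.125·(-6) = -2.25
Step 2: J′(-2.25) = -4.5; θ₂ = -2.25 − 0.125·(-4.5) = -1.6875
Step 3: J′(-1.6875) = -3.375; θ₃ = -1.6875 − 0.125·(-3.375) = -1.265625
J(-1.265625) = 17.601806640625

17.601806640625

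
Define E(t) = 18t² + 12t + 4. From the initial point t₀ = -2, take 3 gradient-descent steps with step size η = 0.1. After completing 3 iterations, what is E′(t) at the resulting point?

1054.56

E′(t) = 36t + 12
t₁ = -2 − 0.1·(-60) = 4
t₂ = 4 − 0.1·156 = -11.6
t₃ = -11.6 − 0.1·(-405.6) = 28.96
E′(t) at (28.96) = 1054.56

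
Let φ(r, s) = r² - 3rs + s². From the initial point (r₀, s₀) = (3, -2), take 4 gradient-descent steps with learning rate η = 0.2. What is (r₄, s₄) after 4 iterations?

(1.0368, 1.0368)

∇φ = (2r - 3s, -3r + 2s)
(r₁, s₁) = (3, -2) − 0.2·(12, -13) = (0.6, 0.6)
(r₂, s₂) = (0.6, 0.6) − 0.2·(-0.6, -0.6) = (0.72, 0.72)
(r₃, s₃) = (0.72, 0.72) − 0.2·(-0.72, -0.72) = (0.864, 0.864)
(r₄, s₄) = (0.864, 0.864) − 0.2·(-0.864, -0.864) = (1.0368, 1.0368)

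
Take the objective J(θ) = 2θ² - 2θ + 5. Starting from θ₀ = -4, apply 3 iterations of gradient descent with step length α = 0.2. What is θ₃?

0.464

J′(θ) = 4θ - 2
θ₁ = -4 − 0.2·(-18) = -0.4
θ₂ = -0.4 − 0.2·(-3.6) = 0.32
θ₃ = 0.32 − 0.2·(-0.72) = 0.464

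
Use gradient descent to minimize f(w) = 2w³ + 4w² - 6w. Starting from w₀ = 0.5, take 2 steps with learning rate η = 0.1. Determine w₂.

0.5285

f′(w) = 6w² + 8w - 6
w₁ = 0.5 − 0.1·(-0.5) = 0.55
w₂ = 0.55 − 0.1·0.215 = 0.5285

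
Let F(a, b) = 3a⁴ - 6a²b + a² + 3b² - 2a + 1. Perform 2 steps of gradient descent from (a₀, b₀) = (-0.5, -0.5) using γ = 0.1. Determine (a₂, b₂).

∇F = (12a³ - 12ab + 2a - 2, -6a² + 6b)
Step 1: at (-0.5, -0.5), ∇F = (-7.5, -4.5) → (-0.5, -0.5) − 0.1·(-7.5, -4.5) = (0.25, -0.05)
Step 2: at (0.25, -0.05), ∇F = (-1.1625, -0.675) → (0.25, -0.05) − 0.1·(-1.1625, -0.675) = (0.36625, 0.0175)

(0.36625, 0.0175)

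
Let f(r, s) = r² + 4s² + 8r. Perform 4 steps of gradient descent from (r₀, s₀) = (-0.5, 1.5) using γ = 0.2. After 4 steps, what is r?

-3.5464

∇f = (2r + 8, 8s)
Step 1: at (-0.5, 1.5), ∇f = (7, 12) → (-0.5, 1.5) − 0.2·(7, 12) = (-1.9, -0.9)
Step 2: at (-1.9, -0.9), ∇f = (4.2, -7.2) → (-1.9, -0.9) − 0.2·(4.2, -7.2) = (-2.74, 0.54)
Step 3: at (-2.74, 0.54), ∇f = (2.52, 4.32) → (-2.74, 0.54) − 0.2·(2.52, 4.32) = (-3.244, -0.324)
Step 4: at (-3.244, -0.324), ∇f = (1.512, -2.592) → (-3.244, -0.324) − 0.2·(1.512, -2.592) = (-3.5464, 0.1944)
r = -3.5464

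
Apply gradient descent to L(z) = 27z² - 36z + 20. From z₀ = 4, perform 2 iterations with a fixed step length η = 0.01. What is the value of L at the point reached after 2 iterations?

L′(z) = 54z - 36
z₁ = 4 − 0.01·180 = 2.2
z₂ = 2.2 − 0.01·82.8 = 1.372
L(1.372) = 21.432368

21.432368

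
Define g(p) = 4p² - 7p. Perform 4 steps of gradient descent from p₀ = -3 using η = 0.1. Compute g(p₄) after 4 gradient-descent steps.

-3.06234624

g′(p) = 8p - 7
Step 1: g′(-3) = -31; p₁ = -3 − 0.1·(-31) = 0.1
Step 2: g′(0.1) = -6.2; p₂ = 0.1 − 0.1·(-6.2) = 0.72
Step 3: g′(0.72) = -1.24; p₃ = 0.72 − 0.1·(-1.24) = 0.844
Step 4: g′(0.844) = -0.248; p₄ = 0.844 − 0.1·(-0.248) = 0.8688
g(0.8688) = -3.06234624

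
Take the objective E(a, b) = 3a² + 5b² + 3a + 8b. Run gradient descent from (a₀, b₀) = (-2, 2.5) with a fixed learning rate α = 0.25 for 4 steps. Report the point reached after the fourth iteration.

(-0.59375, 15.90625)

∇E = (6a + 3, 10b + 8)
Step 1: at (-2, 2.5), ∇E = (-9, 33) → (-2, 2.5) − 0.25·(-9, 33) = (0.25, -5.75)
Step 2: at (0.25, -5.75), ∇E = (4.5, -49.5) → (0.25, -5.75) − 0.25·(4.5, -49.5) = (-0.875, 6.625)
Step 3: at (-0.875, 6.625), ∇E = (-2.25, 74.25) → (-0.875, 6.625) − 0.25·(-2.25, 74.25) = (-0.3125, -11.9375)
Step 4: at (-0.3125, -11.9375), ∇E = (1.125, -111.375) → (-0.3125, -11.9375) − 0.25·(1.125, -111.375) = (-0.59375, 15.90625)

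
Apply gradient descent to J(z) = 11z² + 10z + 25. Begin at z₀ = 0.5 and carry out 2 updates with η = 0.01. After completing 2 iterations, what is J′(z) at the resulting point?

J′(z) = 22z + 10
z₁ = 0.5 − 0.01·21 = 0.29
z₂ = 0.29 − 0.01·16.38 = 0.1262
J′(z) at (0.1262) = 12.7764

12.7764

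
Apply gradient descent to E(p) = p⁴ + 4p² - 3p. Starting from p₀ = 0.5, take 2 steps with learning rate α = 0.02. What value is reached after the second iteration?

E′(p) = 4p³ + 8p - 3
p₁ = 0.5 − 0.02·1.5 = 0.47
p₂ = 0.47 − 0.02·1.175292 = 0.44649416

0.44649416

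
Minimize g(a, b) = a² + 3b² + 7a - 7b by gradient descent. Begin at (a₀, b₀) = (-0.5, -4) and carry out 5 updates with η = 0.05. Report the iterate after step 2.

∇g = (2a + 7, 6b - 7)
Step 1: at (-0.5, -4), ∇g = (6, -31) → (-0.5, -4) − 0.05·(6, -31) = (-0.8, -2.45)
Step 2: at (-0.8, -2.45), ∇g = (5.4, -21.7) → (-0.8, -2.45) − 0.05·(5.4, -21.7) = (-1.07, -1.365)

(-1.07, -1.365)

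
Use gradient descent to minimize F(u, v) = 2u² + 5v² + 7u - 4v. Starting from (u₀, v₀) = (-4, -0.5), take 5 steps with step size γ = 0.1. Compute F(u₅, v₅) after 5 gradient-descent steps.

-6.8637779968

∇F = (4u + 7, 10v - 4)
Step 1: at (-4, -0.5), ∇F = (-9, -9) → (-4, -0.5) − 0.1·(-9, -9) = (-3.1, 0.4)
Step 2: at (-3.1, 0.4), ∇F = (-5.4, 0) → (-3.1, 0.4) − 0.1·(-5.4, 0) = (-2.56, 0.4)
Step 3: at (-2.56, 0.4), ∇F = (-3.24, 0) → (-2.56, 0.4) − 0.1·(-3.24, 0) = (-2.236, 0.4)
Step 4: at (-2.236, 0.4), ∇F = (-1.944, 0) → (-2.236, 0.4) − 0.1·(-1.944, 0) = (-2.0416, 0.4)
Step 5: at (-2.0416, 0.4), ∇F = (-1.1664, 0) → (-2.0416, 0.4) − 0.1·(-1.1664, 0) = (-1.92496, 0.4)
F(-1.92496, 0.4) = -6.8637779968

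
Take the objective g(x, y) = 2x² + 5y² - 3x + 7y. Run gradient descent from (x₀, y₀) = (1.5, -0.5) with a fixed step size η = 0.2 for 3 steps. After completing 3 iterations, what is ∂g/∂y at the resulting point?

∇g = (4x - 3, 10y + 7)
(x₁, y₁) = (1.5, -0.5) − 0.2·(3, 2) = (0.9, -0.9)
(x₂, y₂) = (0.9, -0.9) − 0.2·(0.6, -2) = (0.78, -0.5)
(x₃, y₃) = (0.78, -0.5) − 0.2·(0.12, 2) = (0.756, -0.9)
∂g/∂y at (0.756, -0.9) = -2

-2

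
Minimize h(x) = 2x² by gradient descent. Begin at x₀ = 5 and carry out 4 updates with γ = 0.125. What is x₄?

h′(x) = 4x
Step 1: h′(5) = 20; x₁ = 5 − 0.125·20 = 2.5
Step 2: h′(2.5) = 10; x₂ = 2.5 − 0.125·10 = 1.25
Step 3: h′(1.25) = 5; x₃ = 1.25 − 0.125·5 = 0.625
Step 4: h′(0.625) = 2.5; x₄ = 0.625 − 0.125·2.5 = 0.3125

0.3125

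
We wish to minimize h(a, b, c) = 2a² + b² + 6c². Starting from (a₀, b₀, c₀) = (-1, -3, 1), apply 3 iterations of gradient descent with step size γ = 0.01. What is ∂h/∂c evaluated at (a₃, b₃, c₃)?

∇h = (4a, 2b, 12c)
(a₁, b₁, c₁) = (-1, -3, 1) − 0.01·(-4, -6, 12) = (-0.96, -2.94, 0.88)
(a₂, b₂, c₂) = (-0.96, -2.94, 0.88) − 0.01·(-3.84, -5.88, 10.56) = (-0.9216, -2.8812, 0.7744)
(a₃, b₃, c₃) = (-0.9216, -2.8812, 0.7744) − 0.01·(-3.6864, -5.7624, 9.2928) = (-0.884736, -2.823576, 0.681472)
∂h/∂c at (-0.884736, -2.823576, 0.681472) = 8.177664

8.177664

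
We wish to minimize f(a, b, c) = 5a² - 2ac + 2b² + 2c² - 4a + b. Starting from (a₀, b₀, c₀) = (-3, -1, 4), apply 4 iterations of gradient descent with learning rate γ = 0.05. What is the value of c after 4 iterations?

∇f = (10a - 2c - 4, 4b + 1, -2a + 4c)
(a₁, b₁, c₁) = (-3, -1, 4) − 0.05·(-42, -3, 22) = (-0.9, -0.85, 2.9)
(a₂, b₂, c₂) = (-0.9, -0.85, 2.9) − 0.05·(-18.8, -2.4, 13.4) = (0.04, -0.73, 2.23)
(a₃, b₃, c₃) = (0.04, -0.73, 2.23) − 0.05·(-8.06, -1.92, 8.84) = (0.443, -0.634, 1.788)
(a₄, b₄, c₄) = (0.443, -0.634, 1.788) − 0.05·(-3.146, -1.536, 6.266) = (0.6003, -0.5572, 1.4747)
c = 1.4747

1.4747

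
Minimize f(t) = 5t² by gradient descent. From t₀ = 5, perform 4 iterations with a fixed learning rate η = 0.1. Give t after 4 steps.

f′(t) = 10t
t₁ = 5 − 0.1·50 = 0
t₂ = 0 − 0.1·0 = 0
t₃ = 0 − 0.1·0 = 0
t₄ = 0 − 0.1·0 = 0

0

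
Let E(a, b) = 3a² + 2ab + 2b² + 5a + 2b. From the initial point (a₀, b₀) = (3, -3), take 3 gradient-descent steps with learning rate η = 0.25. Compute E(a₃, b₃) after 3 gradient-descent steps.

0.8828125

∇E = (6a + 2b + 5, 2a + 4b + 2)
Step 1: at (3, -3), ∇E = (17, -4) → (3, -3) − 0.25·(17, -4) = (-1.25, -2)
Step 2: at (-1.25, -2), ∇E = (-6.5, -8.5) → (-1.25, -2) − 0.25·(-6.5, -8.5) = (0.375, 0.125)
Step 3: at (0.375, 0.125), ∇E = (7.5, 3.25) → (0.375, 0.125) − 0.25·(7.5, 3.25) = (-1.5, -0.6875)
E(-1.5, -0.6875) = 0.8828125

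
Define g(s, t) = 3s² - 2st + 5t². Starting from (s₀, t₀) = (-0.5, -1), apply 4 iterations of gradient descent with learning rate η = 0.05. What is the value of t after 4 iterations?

∇g = (6s - 2t, -2s + 10t)
(s₁, t₁) = (-0.5, -1) − 0.05·(-1, -9) = (-0.45, -0.55)
(s₂, t₂) = (-0.45, -0.55) − 0.05·(-1.6, -4.6) = (-0.37, -0.32)
(s₃, t₃) = (-0.37, -0.32) − 0.05·(-1.58, -2.46) = (-0.291, -0.197)
(s₄, t₄) = (-0.291, -0.197) − 0.05·(-1.352, -1.388) = (-0.2234, -0.1276)
t = -0.1276

-0.1276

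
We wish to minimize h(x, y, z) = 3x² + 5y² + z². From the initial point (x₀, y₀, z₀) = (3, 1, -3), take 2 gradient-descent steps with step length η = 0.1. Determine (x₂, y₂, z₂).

∇h = (6x, 10y, 2z)
Step 1: at (3, 1, -3), ∇h = (18, 10, -6) → (3, 1, -3) − 0.1·(18, 10, -6) = (1.2, 0, -2.4)
Step 2: at (1.2, 0, -2.4), ∇h = (7.2, 0, -4.8) → (1.2, 0, -2.4) − 0.1·(7.2, 0, -4.8) = (0.48, 0, -1.92)

(0.48, 0, -1.92)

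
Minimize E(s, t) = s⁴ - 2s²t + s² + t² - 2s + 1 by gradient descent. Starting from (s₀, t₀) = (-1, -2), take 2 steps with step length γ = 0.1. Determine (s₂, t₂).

∇E = (4s³ - 4st + 2s - 2, -2s² + 2t)
Step 1: at (-1, -2), ∇E = (-16, -6) → (-1, -2) − 0.1·(-16, -6) = (0.6, -1.4)
Step 2: at (0.6, -1.4), ∇E = (3.424, -3.52) → (0.6, -1.4) − 0.1·(3.424, -3.52) = (0.2576, -1.048)

(0.2576, -1.048)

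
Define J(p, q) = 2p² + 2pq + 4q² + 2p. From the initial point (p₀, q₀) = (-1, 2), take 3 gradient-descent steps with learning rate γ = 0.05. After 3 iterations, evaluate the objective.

∇J = (4p + 2q + 2, 2p + 8q)
Step 1: at (-1, 2), ∇J = (2, 14) → (-1, 2) − 0.05·(2, 14) = (-1.1, 1.3)
Step 2: at (-1.1, 1.3), ∇J = (0.2, 8.2) → (-1.1, 1.3) − 0.05·(0.2, 8.2) = (-1.11, 0.89)
Step 3: at (-1.11, 0.89), ∇J = (-0.66, 4.9) → (-1.11, 0.89) − 0.05·(-0.66, 4.9) = (-1.077, 0.645)
J(-1.077, 0.645) = 0.440628

0.440628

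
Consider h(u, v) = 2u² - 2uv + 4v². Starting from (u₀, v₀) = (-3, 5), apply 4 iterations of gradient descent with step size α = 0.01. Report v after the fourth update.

3.39289936

∇h = (4u - 2v, -2u + 8v)
(u₁, v₁) = (-3, 5) − 0.01·(-22, 46) = (-2.78, 4.54)
(u₂, v₂) = (-2.78, 4.54) − 0.01·(-20.2, 41.88) = (-2.578, 4.1212)
(u₃, v₃) = (-2.578, 4.1212) − 0.01·(-18.5544, 38.1256) = (-2.392456, 3.739944)
(u₄, v₄) = (-2.392456, 3.739944) − 0.01·(-17.049712, 34.704464) = (-2.22195888, 3.39289936)
v = 3.39289936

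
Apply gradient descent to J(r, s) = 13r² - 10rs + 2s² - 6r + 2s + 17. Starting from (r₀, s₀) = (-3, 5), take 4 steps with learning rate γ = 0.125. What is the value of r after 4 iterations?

-249.07421875

∇J = (26r - 10s - 6, -10r + 4s + 2)
(r₁, s₁) = (-3, 5) − 0.125·(-134, 52) = (13.75, -1.5)
(r₂, s₂) = (13.75, -1.5) − 0.125·(366.5, -141.5) = (-32.0625, 16.1875)
(r₃, s₃) = (-32.0625, 16.1875) − 0.125·(-1001.5, 387.375) = (93.125, -32.234375)
(r₄, s₄) = (93.125, -32.234375) − 0.125·(2737.59375, -1058.1875) = (-249.07421875, 100.0390625)
r = -249.07421875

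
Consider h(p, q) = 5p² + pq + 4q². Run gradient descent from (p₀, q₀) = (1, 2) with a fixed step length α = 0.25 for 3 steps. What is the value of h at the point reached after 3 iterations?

256.85400390625

∇h = (10p + q, p + 8q)
Step 1: at (1, 2), ∇h = (12, 17) → (1, 2) − 0.25·(12, 17) = (-2, -2.25)
Step 2: at (-2, -2.25), ∇h = (-22.25, -20) → (-2, -2.25) − 0.25·(-22.25, -20) = (3.5625, 2.75)
Step 3: at (3.5625, 2.75), ∇h = (38.375, 25.5625) → (3.5625, 2.75) − 0.25·(38.375, 25.5625) = (-6.03125, -3.640625)
h(-6.03125, -3.640625) = 256.85400390625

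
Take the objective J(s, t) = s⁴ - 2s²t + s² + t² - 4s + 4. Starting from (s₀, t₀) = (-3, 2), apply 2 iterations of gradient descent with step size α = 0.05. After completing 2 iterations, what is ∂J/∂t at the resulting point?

-0.10911432

∇J = (4s³ - 4st + 2s - 4, -2s² + 2t)
(s₁, t₁) = (-3, 2) − 0.05·(-94, -14) = (1.7, 2.7)
(s₂, t₂) = (1.7, 2.7) − 0.05·(0.692, -0.38) = (1.6654, 2.719)
∂J/∂t at (1.6654, 2.719) = -0.10911432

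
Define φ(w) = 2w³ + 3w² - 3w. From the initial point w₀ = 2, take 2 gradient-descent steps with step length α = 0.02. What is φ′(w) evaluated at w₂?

9.430482107904

φ′(w) = 6w² + 6w - 3
w₁ = 2 − 0.02·33 = 1.34
w₂ = 1.34 − 0.02·15.8136 = 1.023728
φ′(w) at (1.023728) = 9.430482107904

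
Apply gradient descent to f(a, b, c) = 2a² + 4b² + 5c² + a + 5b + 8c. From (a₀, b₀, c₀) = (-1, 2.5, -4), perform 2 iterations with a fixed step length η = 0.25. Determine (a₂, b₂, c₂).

∇f = (4a + 1, 8b + 5, 10c + 8)
Step 1: at (-1, 2.5, -4), ∇f = (-3, 25, -32) → (-1, 2.5, -4) − 0.25·(-3, 25, -32) = (-0.25, -3.75, 4)
Step 2: at (-0.25, -3.75, 4), ∇f = (0, -25, 48) → (-0.25, -3.75, 4) − 0.25·(0, -25, 48) = (-0.25, 2.5, -8)

(-0.25, 2.5, -8)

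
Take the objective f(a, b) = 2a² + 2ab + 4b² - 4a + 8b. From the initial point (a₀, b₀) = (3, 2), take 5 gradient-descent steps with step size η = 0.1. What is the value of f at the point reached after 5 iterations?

-9.1423178752

∇f = (4a + 2b - 4, 2a + 8b + 8)
Step 1: at (3, 2), ∇f = (12, 30) → (3, 2) − 0.1·(12, 30) = (1.8, -1)
Step 2: at (1.8, -1), ∇f = (1.2, 3.6) → (1.8, -1) − 0.1·(1.2, 3.6) = (1.68, -1.36)
Step 3: at (1.68, -1.36), ∇f = (0, 0.48) → (1.68, -1.36) − 0.1·(0, 0.48) = (1.68, -1.408)
Step 4: at (1.68, -1.408), ∇f = (-0.096, 0.096) → (1.68, -1.408) − 0.1·(-0.096, 0.096) = (1.6896, -1.4176)
Step 5: at (1.6896, -1.4176), ∇f = (-0.0768, 0.0384) → (1.6896, -1.4176) − 0.1·(-0.0768, 0.0384) = (1.69728, -1.42144)
f(1.69728, -1.42144) = -9.1423178752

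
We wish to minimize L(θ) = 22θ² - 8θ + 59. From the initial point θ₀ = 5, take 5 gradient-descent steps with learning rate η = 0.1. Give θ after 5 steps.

L′(θ) = 44θ - 8
Step 1: L′(5) = 212; θ₁ = 5 − 0.1·212 = -16.2
Step 2: L′(-16.2) = -720.8; θ₂ = -16.2 − 0.1·(-720.8) = 55.88
Step 3: L′(55.88) = 2450.72; θ₃ = 55.88 − 0.1·2450.72 = -189.192
Step 4: L′(-189.192) = -8332.448; θ₄ = -189.192 − 0.1·(-8332.448) = 644.0528
Step 5: L′(644.0528) = 28330.3232; θ₅ = 644.0528 − 0.1·28330.3232 = -2188.97952

-2188.97952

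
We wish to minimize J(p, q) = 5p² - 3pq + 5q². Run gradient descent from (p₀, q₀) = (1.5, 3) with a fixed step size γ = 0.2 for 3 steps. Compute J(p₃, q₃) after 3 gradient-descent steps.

122.828544

∇J = (10p - 3q, -3p + 10q)
Step 1: at (1.5, 3), ∇J = (6, 25.5) → (1.5, 3) − 0.2·(6, 25.5) = (0.3, -2.1)
Step 2: at (0.3, -2.1), ∇J = (9.3, -21.9) → (0.3, -2.1) − 0.2·(9.3, -21.9) = (-1.56, 2.28)
Step 3: at (-1.56, 2.28), ∇J = (-22.44, 27.48) → (-1.56, 2.28) − 0.2·(-22.44, 27.48) = (2.928, -3.216)
J(2.928, -3.216) = 122.828544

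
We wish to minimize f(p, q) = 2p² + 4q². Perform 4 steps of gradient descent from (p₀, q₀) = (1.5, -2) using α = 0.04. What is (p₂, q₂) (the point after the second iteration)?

∇f = (4p, 8q)
Step 1: at (1.5, -2), ∇f = (6, -16) → (1.5, -2) − 0.04·(6, -16) = (1.26, -1.36)
Step 2: at (1.26, -1.36), ∇f = (5.04, -10.88) → (1.26, -1.36) − 0.04·(5.04, -10.88) = (1.0584, -0.9248)

(1.0584, -0.9248)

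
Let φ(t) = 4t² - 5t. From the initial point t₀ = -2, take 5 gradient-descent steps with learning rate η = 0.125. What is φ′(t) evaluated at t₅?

φ′(t) = 8t - 5
Step 1: φ′(-2) = -21; t₁ = -2 − 0.125·(-21) = 0.625
Step 2: φ′(0.625) = 0; t₂ = 0.625 − 0.125·0 = 0.625
Step 3: φ′(0.625) = 0; t₃ = 0.625 − 0.125·0 = 0.625
Step 4: φ′(0.625) = 0; t₄ = 0.625 − 0.125·0 = 0.625
Step 5: φ′(0.625) = 0; t₅ = 0.625 − 0.125·0 = 0.625
φ′(t) at (0.625) = 0

0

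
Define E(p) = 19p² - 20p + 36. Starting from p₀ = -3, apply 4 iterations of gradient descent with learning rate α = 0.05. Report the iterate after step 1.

3.7

E′(p) = 38p - 20
p₁ = -3 − 0.05·(-134) = 3.7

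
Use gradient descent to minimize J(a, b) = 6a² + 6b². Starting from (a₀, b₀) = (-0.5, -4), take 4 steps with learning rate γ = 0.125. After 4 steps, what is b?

-0.25

∇J = (12a, 12b)
Step 1: at (-0.5, -4), ∇J = (-6, -48) → (-0.5, -4) − 0.125·(-6, -48) = (0.25, 2)
Step 2: at (0.25, 2), ∇J = (3, 24) → (0.25, 2) − 0.125·(3, 24) = (-0.125, -1)
Step 3: at (-0.125, -1), ∇J = (-1.5, -12) → (-0.125, -1) − 0.125·(-1.5, -12) = (0.0625, 0.5)
Step 4: at (0.0625, 0.5), ∇J = (0.75, 6) → (0.0625, 0.5) − 0.125·(0.75, 6) = (-0.03125, -0.25)
b = -0.25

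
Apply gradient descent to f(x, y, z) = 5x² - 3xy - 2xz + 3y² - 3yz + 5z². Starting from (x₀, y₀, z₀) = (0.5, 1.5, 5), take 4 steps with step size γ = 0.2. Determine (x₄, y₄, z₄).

∇f = (10x - 3y - 2z, -3x + 6y - 3z, -2x - 3y + 10z)
Step 1: at (0.5, 1.5, 5), ∇f = (-9.5, -7.5, 44.5) → (0.5, 1.5, 5) − 0.2·(-9.5, -7.5, 44.5) = (2.4, 3, -3.9)
Step 2: at (2.4, 3, -3.9), ∇f = (22.8, 22.5, -52.8) → (2.4, 3, -3.9) − 0.2·(22.8, 22.5, -52.8) = (-2.16, -1.5, 6.66)
Step 3: at (-2.16, -1.5, 6.66), ∇f = (-30.42, -22.5, 75.42) → (-2.16, -1.5, 6.66) − 0.2·(-30.42, -22.5, 75.42) = (3.924, 3, -8.424)
Step 4: at (3.924, 3, -8.424), ∇f = (47.088, 31.5, -101.088) → (3.924, 3, -8.424) − 0.2·(47.088, 31.5, -101.088) = (-5.4936, -3.3, 11.7936)

(-5.4936, -3.3, 11.7936)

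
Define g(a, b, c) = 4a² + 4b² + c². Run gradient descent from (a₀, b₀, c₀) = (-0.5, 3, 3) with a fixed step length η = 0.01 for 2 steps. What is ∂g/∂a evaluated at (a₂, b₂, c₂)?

∇g = (8a, 8b, 2c)
Step 1: at (-0.5, 3, 3), ∇g = (-4, 24, 6) → (-0.5, 3, 3) − 0.01·(-4, 24, 6) = (-0.46, 2.76, 2.94)
Step 2: at (-0.46, 2.76, 2.94), ∇g = (-3.68, 22.08, 5.88) → (-0.46, 2.76, 2.94) − 0.01·(-3.68, 22.08, 5.88) = (-0.4232, 2.5392, 2.8812)
∂g/∂a at (-0.4232, 2.5392, 2.8812) = -3.3856

-3.3856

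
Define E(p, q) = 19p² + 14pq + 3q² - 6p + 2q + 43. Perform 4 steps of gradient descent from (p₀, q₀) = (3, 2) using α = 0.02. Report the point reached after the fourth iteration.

∇E = (38p + 14q - 6, 14p + 6q + 2)
Step 1: at (3, 2), ∇E = (136, 56) → (3, 2) − 0.02·(136, 56) = (0.28, 0.88)
Step 2: at (0.28, 0.88), ∇E = (16.96, 11.2) → (0.28, 0.88) − 0.02·(16.96, 11.2) = (-0.0592, 0.656)
Step 3: at (-0.0592, 0.656), ∇E = (0.9344, 5.1072) → (-0.0592, 0.656) − 0.02·(0.9344, 5.1072) = (-0.077888, 0.553856)
Step 4: at (-0.077888, 0.553856), ∇E = (-1.20576, 4.232704) → (-0.077888, 0.553856) − 0.02·(-1.20576, 4.232704) = (-0.0537728, 0.46920192)

(-0.0537728, 0.46920192)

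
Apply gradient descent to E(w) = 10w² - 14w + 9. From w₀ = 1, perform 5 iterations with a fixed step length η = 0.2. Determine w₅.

E′(w) = 20w - 14
w₁ = 1 − 0.2·6 = -0.2
w₂ = -0.2 − 0.2·(-18) = 3.4
w₃ = 3.4 − 0.2·54 = -7.4
w₄ = -7.4 − 0.2·(-162) = 25
w₅ = 25 − 0.2·486 = -72.2

-72.2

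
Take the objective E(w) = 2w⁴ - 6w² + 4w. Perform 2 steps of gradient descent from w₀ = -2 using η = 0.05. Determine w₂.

-0.5168

E′(w) = 8w³ - 12w + 4
w₁ = -2 − 0.05·(-36) = -0.2
w₂ = -0.2 − 0.05·6.336 = -0.5168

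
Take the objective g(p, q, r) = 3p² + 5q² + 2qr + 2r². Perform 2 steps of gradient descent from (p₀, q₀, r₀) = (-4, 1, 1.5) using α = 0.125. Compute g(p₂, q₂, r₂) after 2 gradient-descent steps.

∇g = (6p, 10q + 2r, 2q + 4r)
(p₁, q₁, r₁) = (-4, 1, 1.5) − 0.125·(-24, 13, 8) = (-1, -0.625, 0.5)
(p₂, q₂, r₂) = (-1, -0.625, 0.5) − 0.125·(-6, -5.25, 0.75) = (-0.25, 0.03125, 0.40625)
g(-0.25, 0.03125, 0.40625) = 0.5478515625

0.5478515625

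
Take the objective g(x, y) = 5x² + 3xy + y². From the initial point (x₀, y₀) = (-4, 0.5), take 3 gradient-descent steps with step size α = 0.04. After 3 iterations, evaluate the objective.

3.427216900096

∇g = (10x + 3y, 3x + 2y)
Step 1: at (-4, 0.5), ∇g = (-38.5, -11) → (-4, 0.5) − 0.04·(-38.5, -11) = (-2.46, 0.94)
Step 2: at (-2.46, 0.94), ∇g = (-21.78, -5.5) → (-2.46, 0.94) − 0.04·(-21.78, -5.5) = (-1.5888, 1.16)
Step 3: at (-1.5888, 1.16), ∇g = (-12.408, -2.4464) → (-1.5888, 1.16) − 0.04·(-12.408, -2.4464) = (-1.09248, 1.257856)
g(-1.09248, 1.257856) = 3.427216900096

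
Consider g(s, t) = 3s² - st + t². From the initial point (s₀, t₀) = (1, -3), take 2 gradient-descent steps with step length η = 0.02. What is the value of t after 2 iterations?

∇g = (6s - t, -s + 2t)
Step 1: at (1, -3), ∇g = (9, -7) → (1, -3) − 0.02·(9, -7) = (0.82, -2.86)
Step 2: at (0.82, -2.86), ∇g = (7.78, -6.54) → (0.82, -2.86) − 0.02·(7.78, -6.54) = (0.6644, -2.7292)
t = -2.7292

-2.7292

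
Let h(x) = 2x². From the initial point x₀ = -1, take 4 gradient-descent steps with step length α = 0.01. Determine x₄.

h′(x) = 4x
Step 1: h′(-1) = -4; x₁ = -1 − 0.01·(-4) = -0.96
Step 2: h′(-0.96) = -3.84; x₂ = -0.96 − 0.01·(-3.84) = -0.9216
Step 3: h′(-0.9216) = -3.6864; x₃ = -0.9216 − 0.01·(-3.6864) = -0.884736
Step 4: h′(-0.884736) = -3.538944; x₄ = -0.884736 − 0.01·(-3.538944) = -0.84934656

-0.84934656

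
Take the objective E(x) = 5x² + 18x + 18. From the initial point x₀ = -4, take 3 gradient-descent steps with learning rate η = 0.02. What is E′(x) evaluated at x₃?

E′(x) = 10x + 18
Step 1: E′(-4) = -22; x₁ = -4 − 0.02·(-22) = -3.56
Step 2: E′(-3.56) = -17.6; x₂ = -3.56 − 0.02·(-17.6) = -3.208
Step 3: E′(-3.208) = -14.08; x₃ = -3.208 − 0.02·(-14.08) = -2.9264
E′(x) at (-2.9264) = -11.264

-11.264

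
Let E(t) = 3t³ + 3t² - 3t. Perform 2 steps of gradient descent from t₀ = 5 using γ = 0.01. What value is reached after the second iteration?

1.807664

E′(t) = 9t² + 6t - 3
t₁ = 5 − 0.01·252 = 2.48
t₂ = 2.48 − 0.01·67.2336 = 1.807664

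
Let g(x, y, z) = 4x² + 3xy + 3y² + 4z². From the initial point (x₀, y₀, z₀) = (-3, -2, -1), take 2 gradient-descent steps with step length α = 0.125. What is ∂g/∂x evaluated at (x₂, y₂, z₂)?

∇g = (8x + 3y, 3x + 6y, 8z)
(x₁, y₁, z₁) = (-3, -2, -1) − 0.125·(-30, -21, -8) = (0.75, 0.625, 0)
(x₂, y₂, z₂) = (0.75, 0.625, 0) − 0.125·(7.875, 6, 0) = (-0.234375, -0.125, 0)
∂g/∂x at (-0.234375, -0.125, 0) = -2.25

-2.25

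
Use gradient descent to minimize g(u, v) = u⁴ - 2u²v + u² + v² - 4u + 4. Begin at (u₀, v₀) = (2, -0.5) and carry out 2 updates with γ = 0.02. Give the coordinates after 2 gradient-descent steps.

(1.10825984, -0.241664)

∇g = (4u³ - 4uv + 2u - 4, -2u² + 2v)
(u₁, v₁) = (2, -0.5) − 0.02·(36, -9) = (1.28, -0.32)
(u₂, v₂) = (1.28, -0.32) − 0.02·(8.587008, -3.9168) = (1.10825984, -0.241664)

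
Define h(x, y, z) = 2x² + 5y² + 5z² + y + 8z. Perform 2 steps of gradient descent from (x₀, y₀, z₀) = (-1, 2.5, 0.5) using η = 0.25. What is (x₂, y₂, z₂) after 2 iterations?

(0, 5.75, 2.125)

∇h = (4x, 10y + 1, 10z + 8)
(x₁, y₁, z₁) = (-1, 2.5, 0.5) − 0.25·(-4, 26, 13) = (0, -4, -2.75)
(x₂, y₂, z₂) = (0, -4, -2.75) − 0.25·(0, -39, -19.5) = (0, 5.75, 2.125)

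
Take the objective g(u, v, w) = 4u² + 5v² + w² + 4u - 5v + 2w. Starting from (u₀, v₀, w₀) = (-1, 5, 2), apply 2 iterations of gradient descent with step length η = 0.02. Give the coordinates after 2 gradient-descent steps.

∇g = (8u + 4, 10v - 5, 2w + 2)
Step 1: at (-1, 5, 2), ∇g = (-4, 45, 6) → (-1, 5, 2) − 0.02·(-4, 45, 6) = (-0.92, 4.1, 1.88)
Step 2: at (-0.92, 4.1, 1.88), ∇g = (-3.36, 36, 5.76) → (-0.92, 4.1, 1.88) − 0.02·(-3.36, 36, 5.76) = (-0.8528, 3.38, 1.7648)

(-0.8528, 3.38, 1.7648)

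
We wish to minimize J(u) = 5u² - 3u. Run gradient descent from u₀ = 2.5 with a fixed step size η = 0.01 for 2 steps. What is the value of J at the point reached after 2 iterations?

J′(u) = 10u - 3
Step 1: J′(2.5) = 22; u₁ = 2.5 − 0.01·22 = 2.28
Step 2: J′(2.28) = 19.8; u₂ = 2.28 − 0.01·19.8 = 2.082
J(2.082) = 15.42762

15.42762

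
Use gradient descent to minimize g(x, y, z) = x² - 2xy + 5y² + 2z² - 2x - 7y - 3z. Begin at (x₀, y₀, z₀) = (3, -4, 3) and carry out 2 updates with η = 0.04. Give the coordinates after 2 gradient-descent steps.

(2.248, -0.6464, 2.3376)

∇g = (2x - 2y - 2, -2x + 10y - 7, 4z - 3)
(x₁, y₁, z₁) = (3, -4, 3) − 0.04·(12, -53, 9) = (2.52, -1.88, 2.64)
(x₂, y₂, z₂) = (2.52, -1.88, 2.64) − 0.04·(6.8, -30.84, 7.56) = (2.248, -0.6464, 2.3376)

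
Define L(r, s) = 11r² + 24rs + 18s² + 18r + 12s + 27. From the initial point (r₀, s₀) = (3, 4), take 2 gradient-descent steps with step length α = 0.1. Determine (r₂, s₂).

∇L = (22r + 24s + 18, 24r + 36s + 12)
Step 1: at (3, 4), ∇L = (180, 228) → (3, 4) − 0.1·(180, 228) = (-15, -18.8)
Step 2: at (-15, -18.8), ∇L = (-763.2, -1024.8) → (-15, -18.8) − 0.1·(-763.2, -1024.8) = (61.32, 83.68)

(61.32, 83.68)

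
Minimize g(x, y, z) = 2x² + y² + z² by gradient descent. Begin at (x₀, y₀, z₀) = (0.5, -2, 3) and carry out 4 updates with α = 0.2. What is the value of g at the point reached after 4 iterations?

∇g = (4x, 2y, 2z)
(x₁, y₁, z₁) = (0.5, -2, 3) − 0.2·(2, -4, 6) = (0.1, -1.2, 1.8)
(x₂, y₂, z₂) = (0.1, -1.2, 1.8) − 0.2·(0.4, -2.4, 3.6) = (0.02, -0.72, 1.08)
(x₃, y₃, z₃) = (0.02, -0.72, 1.08) − 0.2·(0.08, -1.44, 2.16) = (0.004, -0.432, 0.648)
(x₄, y₄, z₄) = (0.004, -0.432, 0.648) − 0.2·(0.016, -0.864, 1.296) = (0.0008, -0.2592, 0.3888)
g(0.0008, -0.2592, 0.3888) = 0.21835136

0.21835136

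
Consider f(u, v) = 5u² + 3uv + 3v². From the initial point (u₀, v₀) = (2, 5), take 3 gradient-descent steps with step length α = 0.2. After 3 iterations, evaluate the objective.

524.34944

∇f = (10u + 3v, 3u + 6v)
Step 1: at (2, 5), ∇f = (35, 36) → (2, 5) − 0.2·(35, 36) = (-5, -2.2)
Step 2: at (-5, -2.2), ∇f = (-56.6, -28.2) → (-5, -2.2) − 0.2·(-56.6, -28.2) = (6.32, 3.44)
Step 3: at (6.32, 3.44), ∇f = (73.52, 39.6) → (6.32, 3.44) − 0.2·(73.52, 39.6) = (-8.384, -4.48)
f(-8.384, -4.48) = 524.34944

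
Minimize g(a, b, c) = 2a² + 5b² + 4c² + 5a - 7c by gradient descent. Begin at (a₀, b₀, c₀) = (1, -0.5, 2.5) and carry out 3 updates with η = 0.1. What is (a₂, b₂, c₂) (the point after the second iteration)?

∇g = (4a + 5, 10b, 8c - 7)
(a₁, b₁, c₁) = (1, -0.5, 2.5) − 0.1·(9, -5, 13) = (0.1, 0, 1.2)
(a₂, b₂, c₂) = (0.1, 0, 1.2) − 0.1·(5.4, 0, 2.6) = (-0.44, 0, 0.94)

(-0.44, 0, 0.94)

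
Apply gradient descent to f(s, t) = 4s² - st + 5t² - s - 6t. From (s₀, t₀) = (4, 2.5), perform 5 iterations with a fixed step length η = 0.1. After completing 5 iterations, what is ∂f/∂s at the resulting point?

0.0243

∇f = (8s - t - 1, -s + 10t - 6)
(s₁, t₁) = (4, 2.5) − 0.1·(28.5, 15) = (1.15, 1)
(s₂, t₂) = (1.15, 1) − 0.1·(7.2, 2.85) = (0.43, 0.715)
(s₃, t₃) = (0.43, 0.715) − 0.1·(1.725, 0.72) = (0.2575, 0.643)
(s₄, t₄) = (0.2575, 0.643) − 0.1·(0.417, 0.1725) = (0.2158, 0.62575)
(s₅, t₅) = (0.2158, 0.62575) − 0.1·(0.10065, 0.0417) = (0.205735, 0.62158)
∂f/∂s at (0.205735, 0.62158) = 0.0243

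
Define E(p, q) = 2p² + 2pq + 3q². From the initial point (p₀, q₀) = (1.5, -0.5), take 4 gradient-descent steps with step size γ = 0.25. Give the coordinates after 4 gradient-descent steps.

∇E = (4p + 2q, 2p + 6q)
Step 1: at (1.5, -0.5), ∇E = (5, 0) → (1.5, -0.5) − 0.25·(5, 0) = (0.25, -0.5)
Step 2: at (0.25, -0.5), ∇E = (0, -2.5) → (0.25, -0.5) − 0.25·(0, -2.5) = (0.25, 0.125)
Step 3: at (0.25, 0.125), ∇E = (1.25, 1.25) → (0.25, 0.125) − 0.25·(1.25, 1.25) = (-0.0625, -0.1875)
Step 4: at (-0.0625, -0.1875), ∇E = (-0.625, -1.25) → (-0.0625, -0.1875) − 0.25·(-0.625, -1.25) = (0.09375, 0.125)

(0.09375, 0.125)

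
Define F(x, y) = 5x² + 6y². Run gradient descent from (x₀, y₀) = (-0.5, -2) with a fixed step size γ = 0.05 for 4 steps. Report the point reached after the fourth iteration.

∇F = (10x, 12y)
(x₁, y₁) = (-0.5, -2) − 0.05·(-5, -24) = (-0.25, -0.8)
(x₂, y₂) = (-0.25, -0.8) − 0.05·(-2.5, -9.6) = (-0.125, -0.32)
(x₃, y₃) = (-0.125, -0.32) − 0.05·(-1.25, -3.84) = (-0.0625, -0.128)
(x₄, y₄) = (-0.0625, -0.128) − 0.05·(-0.625, -1.536) = (-0.03125, -0.0512)

(-0.03125, -0.0512)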